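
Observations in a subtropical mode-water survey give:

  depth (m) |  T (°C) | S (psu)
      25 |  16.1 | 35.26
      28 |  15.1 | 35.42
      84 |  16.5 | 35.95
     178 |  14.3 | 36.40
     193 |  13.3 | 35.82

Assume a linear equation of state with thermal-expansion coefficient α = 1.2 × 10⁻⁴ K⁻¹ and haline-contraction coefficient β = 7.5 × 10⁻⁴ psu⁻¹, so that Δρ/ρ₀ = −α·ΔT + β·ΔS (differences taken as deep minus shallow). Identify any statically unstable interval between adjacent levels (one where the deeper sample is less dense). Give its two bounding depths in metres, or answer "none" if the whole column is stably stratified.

178–193 m

Evaluate Δρ/ρ₀ = −αΔT + βΔS across each adjacent pair:
  25–28 m: −αΔT+βΔS = −(1.2 × 10⁻⁴)(-1.0)+(7.5 × 10⁻⁴)(+0.16) = 2.4 × 10⁻⁴ → stable
  28–84 m: −αΔT+βΔS = −(1.2 × 10⁻⁴)(+1.4)+(7.5 × 10⁻⁴)(+0.53) = 2.3 × 10⁻⁴ → stable
  84–178 m: −αΔT+βΔS = −(1.2 × 10⁻⁴)(-2.2)+(7.5 × 10⁻⁴)(+0.45) = 6.0 × 10⁻⁴ → stable
  178–193 m: −αΔT+βΔS = −(1.2 × 10⁻⁴)(-1.0)+(7.5 × 10⁻⁴)(-0.58) = -3.2 × 10⁻⁴ → UNSTABLE
The 178–193 m interval has Δρ < 0: lighter water underlies denser water.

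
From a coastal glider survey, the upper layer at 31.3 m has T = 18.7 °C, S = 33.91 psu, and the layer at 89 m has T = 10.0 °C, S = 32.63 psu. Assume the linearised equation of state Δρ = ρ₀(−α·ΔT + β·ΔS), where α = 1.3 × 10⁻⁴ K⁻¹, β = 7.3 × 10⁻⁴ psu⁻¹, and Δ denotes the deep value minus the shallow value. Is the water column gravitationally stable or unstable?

stable

ΔT = 10.0 − 18.7 = -8.7 K and ΔS = 32.63 − 33.91 = -1.28 psu (deep − shallow).
−αΔT = 1.131 × 10⁻³; βΔS = -9.344 × 10⁻⁴; sum Δρ/ρ₀ = 1.966 × 10⁻⁴.
Δρ/ρ₀ > 0, so Δρ > 0: deeper water is denser → statically stable.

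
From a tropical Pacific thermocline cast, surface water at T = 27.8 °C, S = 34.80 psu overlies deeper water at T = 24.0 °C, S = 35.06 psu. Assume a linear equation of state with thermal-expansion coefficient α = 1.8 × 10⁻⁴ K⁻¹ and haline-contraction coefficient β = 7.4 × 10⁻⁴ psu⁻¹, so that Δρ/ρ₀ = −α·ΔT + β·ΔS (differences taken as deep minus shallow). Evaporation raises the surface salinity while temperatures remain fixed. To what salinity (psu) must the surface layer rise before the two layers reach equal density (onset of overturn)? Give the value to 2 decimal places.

35.98 psu

Neutral buoyancy requires −α(T_deep − T_surf) + β(S_deep − S_surf′) = 0.
S_surf′ = S_deep − (α/β)·ΔT = 35.06 − (1.8 × 10⁻⁴/7.4 × 10⁻⁴)·(-3.8) = 35.9843 psu.
Increase required: 35.9843 − 34.80 = 1.1843 psu.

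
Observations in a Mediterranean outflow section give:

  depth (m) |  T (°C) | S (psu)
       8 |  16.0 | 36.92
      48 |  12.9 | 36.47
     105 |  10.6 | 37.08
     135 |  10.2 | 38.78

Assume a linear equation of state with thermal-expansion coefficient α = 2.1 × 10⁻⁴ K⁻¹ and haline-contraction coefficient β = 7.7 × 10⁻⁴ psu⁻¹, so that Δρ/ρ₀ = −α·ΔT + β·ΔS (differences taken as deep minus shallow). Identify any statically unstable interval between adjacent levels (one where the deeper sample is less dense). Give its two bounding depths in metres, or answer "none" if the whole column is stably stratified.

Evaluate Δρ/ρ₀ = −αΔT + βΔS across each adjacent pair:
  8–48 m: −αΔT+βΔS = −(2.1 × 10⁻⁴)(-3.1)+(7.7 × 10⁻⁴)(-0.45) = 3.0 × 10⁻⁴ → stable
  48–105 m: −αΔT+βΔS = −(2.1 × 10⁻⁴)(-2.3)+(7.7 × 10⁻⁴)(+0.61) = 9.5 × 10⁻⁴ → stable
  105–135 m: −αΔT+βΔS = −(2.1 × 10⁻⁴)(-0.4)+(7.7 × 10⁻⁴)(+1.70) = 1.4 × 10⁻³ → stable
Every interval has Δρ > 0: the column is stably stratified throughout.

none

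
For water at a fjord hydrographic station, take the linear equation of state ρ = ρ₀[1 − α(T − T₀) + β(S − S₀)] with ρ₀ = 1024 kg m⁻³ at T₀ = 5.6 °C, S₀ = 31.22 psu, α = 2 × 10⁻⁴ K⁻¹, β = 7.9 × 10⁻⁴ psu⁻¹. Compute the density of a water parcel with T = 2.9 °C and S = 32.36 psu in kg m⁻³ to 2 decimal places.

1025.48 kg m⁻³

T − T₀ = -2.7 K, S − S₀ = +1.14 psu.
Bracket = 1 − α·(-2.7) + β·(+1.14) = 1 + (1.4406 × 10⁻³) = 1.0014406.
ρ = 1024 × 1.0014406 = 1025.48 kg m⁻³.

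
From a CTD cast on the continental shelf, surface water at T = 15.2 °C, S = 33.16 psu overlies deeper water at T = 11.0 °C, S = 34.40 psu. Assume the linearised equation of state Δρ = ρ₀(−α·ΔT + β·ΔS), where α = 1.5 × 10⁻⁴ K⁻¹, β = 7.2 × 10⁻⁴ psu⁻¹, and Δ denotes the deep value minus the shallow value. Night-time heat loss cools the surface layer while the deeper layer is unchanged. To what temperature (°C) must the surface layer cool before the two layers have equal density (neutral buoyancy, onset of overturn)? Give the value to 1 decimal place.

Neutral buoyancy requires Δρ = 0, i.e. −α(T_deep − T_surf′) + β(S_deep − S_surf) = 0.
T_surf′ = T_deep − (β/α)·ΔS = 11.0 − (7.2 × 10⁻⁴/1.5 × 10⁻⁴)·(+1.24) = 5.048 °C.
Cooling required: 15.2 − (5.048) = 10.152 °C.

5.0 °C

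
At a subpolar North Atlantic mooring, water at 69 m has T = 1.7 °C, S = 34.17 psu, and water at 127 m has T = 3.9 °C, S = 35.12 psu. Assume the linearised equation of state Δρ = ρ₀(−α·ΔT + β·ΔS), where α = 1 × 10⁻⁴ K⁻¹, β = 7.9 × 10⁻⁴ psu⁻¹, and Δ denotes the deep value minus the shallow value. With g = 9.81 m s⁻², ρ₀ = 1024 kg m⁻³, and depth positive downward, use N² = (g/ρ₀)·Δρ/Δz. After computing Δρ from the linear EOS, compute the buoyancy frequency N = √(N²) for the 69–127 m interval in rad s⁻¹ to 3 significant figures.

ΔT = +2.2 K, ΔS = +0.95 psu (deep − shallow).
Δρ/ρ₀ = −αΔT + βΔS = -2.20 × 10⁻⁴ + 7.505 × 10⁻⁴ = 5.305 × 10⁻⁴, so Δρ ≈ 0.5432 kg m⁻³.
N² = (g/ρ₀)·Δρ/Δz = g·(Δρ/ρ₀)/Δz = 9.81 × 5.305 × 10⁻⁴ / 58 = 8.9728 × 10⁻⁵ s⁻².
N = √(8.9728 × 10⁻⁵) = 9.4725 × 10⁻³ rad s⁻¹ ≈ 9.47 × 10⁻³ rad s⁻¹.

9.47 × 10⁻³ rad s⁻¹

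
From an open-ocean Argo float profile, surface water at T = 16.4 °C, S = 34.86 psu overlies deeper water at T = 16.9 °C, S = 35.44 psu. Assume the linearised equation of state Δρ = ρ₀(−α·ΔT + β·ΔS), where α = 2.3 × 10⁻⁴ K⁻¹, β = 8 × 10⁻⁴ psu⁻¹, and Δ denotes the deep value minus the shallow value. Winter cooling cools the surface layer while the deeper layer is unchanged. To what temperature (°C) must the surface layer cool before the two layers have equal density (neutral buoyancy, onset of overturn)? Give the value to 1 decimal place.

14.9 °C

Neutral buoyancy requires Δρ = 0, i.e. −α(T_deep − T_surf′) + β(S_deep − S_surf) = 0.
T_surf′ = T_deep − (β/α)·ΔS = 16.9 − (8 × 10⁻⁴/2.3 × 10⁻⁴)·(+0.58) = 14.883 °C.
Cooling required: 16.4 − (14.883) = 1.517 °C.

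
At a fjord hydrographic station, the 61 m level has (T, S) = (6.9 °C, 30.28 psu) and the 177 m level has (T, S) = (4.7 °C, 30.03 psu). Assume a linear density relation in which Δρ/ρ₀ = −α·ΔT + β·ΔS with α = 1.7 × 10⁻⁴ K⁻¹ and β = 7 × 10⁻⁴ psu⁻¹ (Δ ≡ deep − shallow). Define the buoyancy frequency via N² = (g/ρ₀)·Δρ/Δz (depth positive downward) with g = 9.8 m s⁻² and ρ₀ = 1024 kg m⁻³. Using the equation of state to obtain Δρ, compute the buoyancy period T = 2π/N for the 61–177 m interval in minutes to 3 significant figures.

25.5 min

ΔT = -2.2 K, ΔS = -0.25 psu (deep − shallow).
Δρ/ρ₀ = −αΔT + βΔS = 3.74 × 10⁻⁴ − 1.75 × 10⁻⁴ = 1.99 × 10⁻⁴, so Δρ ≈ 0.2038 kg m⁻³.
N² = (g/ρ₀)·Δρ/Δz = g·(Δρ/ρ₀)/Δz = 9.8 × 1.99 × 10⁻⁴ / 116 = 1.6812 × 10⁻⁵ s⁻².
N = √(1.6812 × 10⁻⁵) = 4.1002 × 10⁻³ rad s⁻¹ → T = 2π/N = 1.5324 × 10³ s = 25.540 min ≈ 25.5 min.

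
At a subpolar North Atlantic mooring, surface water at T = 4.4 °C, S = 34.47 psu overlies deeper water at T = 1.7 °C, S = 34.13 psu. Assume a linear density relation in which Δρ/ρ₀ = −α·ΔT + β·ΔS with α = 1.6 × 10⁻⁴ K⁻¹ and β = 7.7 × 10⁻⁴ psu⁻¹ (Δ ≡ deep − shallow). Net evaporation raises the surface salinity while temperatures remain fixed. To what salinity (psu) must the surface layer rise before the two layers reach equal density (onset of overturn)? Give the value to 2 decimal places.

34.69 psu

Neutral buoyancy requires −α(T_deep − T_surf) + β(S_deep − S_surf′) = 0.
S_surf′ = S_deep − (α/β)·ΔT = 34.13 − (1.6 × 10⁻⁴/7.7 × 10⁻⁴)·(-2.7) = 34.6910 psu.
Increase required: 34.6910 − 34.47 = 0.2210 psu.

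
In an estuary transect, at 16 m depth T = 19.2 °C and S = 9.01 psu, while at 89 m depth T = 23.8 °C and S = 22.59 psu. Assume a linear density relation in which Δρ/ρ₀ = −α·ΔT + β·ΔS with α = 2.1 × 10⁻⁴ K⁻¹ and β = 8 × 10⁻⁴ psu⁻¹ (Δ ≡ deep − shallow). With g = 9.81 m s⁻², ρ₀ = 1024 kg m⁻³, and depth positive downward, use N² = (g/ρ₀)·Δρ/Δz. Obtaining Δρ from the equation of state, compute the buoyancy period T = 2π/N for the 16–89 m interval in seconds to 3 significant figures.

ΔT = +4.6 K, ΔS = +13.58 psu (deep − shallow).
Δρ/ρ₀ = −αΔT + βΔS = -9.66 × 10⁻⁴ + 0.010864 = 9.898 × 10⁻³, so Δρ ≈ 10.14 kg m⁻³.
N² = (g/ρ₀)·Δρ/Δz = g·(Δρ/ρ₀)/Δz = 9.81 × 9.898 × 10⁻³ / 73 = 1.3301 × 10⁻³ s⁻².
N = √(1.3301 × 10⁻³) = 0.036471 rad s⁻¹ → T = 2π/N = 172.28 s ≈ 172 s.

172 s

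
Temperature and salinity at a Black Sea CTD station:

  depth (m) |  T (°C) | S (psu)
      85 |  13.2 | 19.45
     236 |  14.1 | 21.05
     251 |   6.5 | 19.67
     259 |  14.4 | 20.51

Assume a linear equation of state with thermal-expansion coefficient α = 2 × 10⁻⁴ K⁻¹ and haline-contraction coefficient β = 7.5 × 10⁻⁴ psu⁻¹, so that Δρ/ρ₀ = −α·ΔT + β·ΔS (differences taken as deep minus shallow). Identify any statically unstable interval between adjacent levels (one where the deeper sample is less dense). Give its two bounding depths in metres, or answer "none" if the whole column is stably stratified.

Evaluate Δρ/ρ₀ = −αΔT + βΔS across each adjacent pair:
  85–236 m: −αΔT+βΔS = −(2 × 10⁻⁴)(+0.9)+(7.5 × 10⁻⁴)(+1.60) = 1.0 × 10⁻³ → stable
  236–251 m: −αΔT+βΔS = −(2 × 10⁻⁴)(-7.6)+(7.5 × 10⁻⁴)(-1.38) = 4.9 × 10⁻⁴ → stable
  251–259 m: −αΔT+βΔS = −(2 × 10⁻⁴)(+7.9)+(7.5 × 10⁻⁴)(+0.84) = -9.5 × 10⁻⁴ → UNSTABLE
The 251–259 m interval has Δρ < 0: lighter water underlies denser water.

251–259 m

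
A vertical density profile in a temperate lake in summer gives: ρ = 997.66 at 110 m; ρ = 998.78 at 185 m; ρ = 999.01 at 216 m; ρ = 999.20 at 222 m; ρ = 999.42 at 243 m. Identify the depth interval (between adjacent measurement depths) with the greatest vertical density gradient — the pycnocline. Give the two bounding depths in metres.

Compute the density gradient over each adjacent pair:
  110–185 m: Δρ/Δz = 1.12/75 = 0.015 kg m⁻⁴
  185–216 m: Δρ/Δz = 0.23/31 = 7.4 × 10⁻³ kg m⁻⁴
  216–222 m: Δρ/Δz = 0.19/6 = 0.032 kg m⁻⁴
  222–243 m: Δρ/Δz = 0.22/21 = 0.010 kg m⁻⁴
The largest gradient is in the 216–222 m interval — the pycnocline.

216–222 m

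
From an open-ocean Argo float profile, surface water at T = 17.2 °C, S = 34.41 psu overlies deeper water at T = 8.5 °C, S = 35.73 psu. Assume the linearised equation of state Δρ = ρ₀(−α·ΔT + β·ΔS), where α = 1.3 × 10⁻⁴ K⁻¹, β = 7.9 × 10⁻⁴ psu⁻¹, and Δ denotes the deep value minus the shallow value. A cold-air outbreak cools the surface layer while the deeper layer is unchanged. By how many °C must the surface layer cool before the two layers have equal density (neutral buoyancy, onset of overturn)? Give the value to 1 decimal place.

Neutral buoyancy requires Δρ = 0, i.e. −α(T_deep − T_surf′) + β(S_deep − S_surf) = 0.
T_surf′ = T_deep − (β/α)·ΔS = 8.5 − (7.9 × 10⁻⁴/1.3 × 10⁻⁴)·(+1.32) = 0.478 °C.
Cooling required: 17.2 − (0.478) = 16.722 °C.

16.7 °C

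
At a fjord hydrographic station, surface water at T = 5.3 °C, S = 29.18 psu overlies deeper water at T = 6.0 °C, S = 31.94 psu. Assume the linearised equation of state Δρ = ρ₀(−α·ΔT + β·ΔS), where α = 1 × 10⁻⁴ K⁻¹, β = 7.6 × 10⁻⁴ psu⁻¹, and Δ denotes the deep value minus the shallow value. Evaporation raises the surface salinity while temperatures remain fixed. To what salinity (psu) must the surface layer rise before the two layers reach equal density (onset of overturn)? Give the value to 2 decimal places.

31.85 psu

Neutral buoyancy requires −α(T_deep − T_surf) + β(S_deep − S_surf′) = 0.
S_surf′ = S_deep − (α/β)·ΔT = 31.94 − (1 × 10⁻⁴/7.6 × 10⁻⁴)·(+0.7) = 31.8479 psu.
Increase required: 31.8479 − 29.18 = 2.6679 psu.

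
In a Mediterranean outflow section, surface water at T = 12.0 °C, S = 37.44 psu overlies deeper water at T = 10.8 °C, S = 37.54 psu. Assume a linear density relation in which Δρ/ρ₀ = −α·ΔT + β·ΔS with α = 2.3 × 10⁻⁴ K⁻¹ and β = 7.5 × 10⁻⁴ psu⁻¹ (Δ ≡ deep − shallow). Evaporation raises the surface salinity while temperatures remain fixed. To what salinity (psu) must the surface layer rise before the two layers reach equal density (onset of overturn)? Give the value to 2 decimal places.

Neutral buoyancy requires −α(T_deep − T_surf) + β(S_deep − S_surf′) = 0.
S_surf′ = S_deep − (α/β)·ΔT = 37.54 − (2.3 × 10⁻⁴/7.5 × 10⁻⁴)·(-1.2) = 37.9080 psu.
Increase required: 37.9080 − 37.44 = 0.4680 psu.

37.91 psu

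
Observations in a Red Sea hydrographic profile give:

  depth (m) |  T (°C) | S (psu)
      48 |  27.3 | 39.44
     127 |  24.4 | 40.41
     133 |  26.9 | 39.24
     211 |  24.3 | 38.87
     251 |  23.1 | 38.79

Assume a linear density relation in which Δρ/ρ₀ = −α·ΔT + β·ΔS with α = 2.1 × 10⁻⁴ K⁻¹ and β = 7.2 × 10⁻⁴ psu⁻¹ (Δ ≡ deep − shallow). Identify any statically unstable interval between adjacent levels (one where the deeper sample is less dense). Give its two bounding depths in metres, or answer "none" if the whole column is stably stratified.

Evaluate Δρ/ρ₀ = −αΔT + βΔS across each adjacent pair:
  48–127 m: −αΔT+βΔS = −(2.1 × 10⁻⁴)(-2.9)+(7.2 × 10⁻⁴)(+0.97) = 1.3 × 10⁻³ → stable
  127–133 m: −αΔT+βΔS = −(2.1 × 10⁻⁴)(+2.5)+(7.2 × 10⁻⁴)(-1.17) = -1.4 × 10⁻³ → UNSTABLE
  133–211 m: −αΔT+βΔS = −(2.1 × 10⁻⁴)(-2.6)+(7.2 × 10⁻⁴)(-0.37) = 2.8 × 10⁻⁴ → stable
  211–251 m: −αΔT+βΔS = −(2.1 × 10⁻⁴)(-1.2)+(7.2 × 10⁻⁴)(-0.08) = 1.9 × 10⁻⁴ → stable
The 127–133 m interval has Δρ < 0: lighter water underlies denser water.

127–133 m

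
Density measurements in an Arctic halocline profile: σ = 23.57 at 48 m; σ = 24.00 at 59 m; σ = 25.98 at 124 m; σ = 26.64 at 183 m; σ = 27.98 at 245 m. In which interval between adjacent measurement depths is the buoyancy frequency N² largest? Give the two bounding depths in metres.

Compute the density gradient over each adjacent pair:
  48–59 m: Δρ/Δz = 0.43/11 = 0.039 kg m⁻⁴
  59–124 m: Δρ/Δz = 1.98/65 = 0.030 kg m⁻⁴
  124–183 m: Δρ/Δz = 0.66/59 = 0.011 kg m⁻⁴
  183–245 m: Δρ/Δz = 1.34/62 = 0.022 kg m⁻⁴
The largest gradient is in the 48–59 m interval — the pycnocline.

48–59 m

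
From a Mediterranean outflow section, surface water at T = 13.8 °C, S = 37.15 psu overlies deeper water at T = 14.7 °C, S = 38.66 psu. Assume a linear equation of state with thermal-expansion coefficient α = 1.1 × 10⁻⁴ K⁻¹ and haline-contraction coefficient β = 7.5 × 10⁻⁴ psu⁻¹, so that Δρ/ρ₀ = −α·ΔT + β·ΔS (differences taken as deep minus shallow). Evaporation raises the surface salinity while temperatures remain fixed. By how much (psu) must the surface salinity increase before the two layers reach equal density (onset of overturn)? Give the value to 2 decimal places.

Neutral buoyancy requires −α(T_deep − T_surf) + β(S_deep − S_surf′) = 0.
S_surf′ = S_deep − (α/β)·ΔT = 38.66 − (1.1 × 10⁻⁴/7.5 × 10⁻⁴)·(+0.9) = 38.5280 psu.
Increase required: 38.5280 − 37.15 = 1.3780 psu.

1.38 psu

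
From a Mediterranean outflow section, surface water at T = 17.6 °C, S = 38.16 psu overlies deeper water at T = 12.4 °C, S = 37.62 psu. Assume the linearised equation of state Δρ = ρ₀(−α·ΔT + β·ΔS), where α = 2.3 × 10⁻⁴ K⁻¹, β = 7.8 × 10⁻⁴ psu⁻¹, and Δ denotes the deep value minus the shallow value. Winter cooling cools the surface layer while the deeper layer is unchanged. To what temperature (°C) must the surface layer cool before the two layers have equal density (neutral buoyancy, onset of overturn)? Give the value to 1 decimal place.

Neutral buoyancy requires Δρ = 0, i.e. −α(T_deep − T_surf′) + β(S_deep − S_surf) = 0.
T_surf′ = T_deep − (β/α)·ΔS = 12.4 − (7.8 × 10⁻⁴/2.3 × 10⁻⁴)·(-0.54) = 14.231 °C.
Cooling required: 17.6 − (14.231) = 3.369 °C.

14.2 °C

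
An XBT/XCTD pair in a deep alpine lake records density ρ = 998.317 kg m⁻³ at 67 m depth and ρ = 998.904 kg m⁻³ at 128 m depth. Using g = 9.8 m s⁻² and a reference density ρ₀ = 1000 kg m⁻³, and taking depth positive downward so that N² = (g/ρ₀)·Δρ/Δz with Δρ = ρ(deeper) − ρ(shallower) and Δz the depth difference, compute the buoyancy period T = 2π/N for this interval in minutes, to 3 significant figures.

10.8 min

Δρ = 998.904 − 998.317 = 0.587 kg m⁻³ over Δz = 128 − 67 = 61 m.
N² = (9.8/1000) × (0.587/61) = 9.4305 × 10⁻⁵ s⁻².
N = √(9.4305 × 10⁻⁵) = 9.7111 × 10⁻³ rad s⁻¹, so T = 2π/N = 647.01 s = 10.784 min ≈ 10.8 min.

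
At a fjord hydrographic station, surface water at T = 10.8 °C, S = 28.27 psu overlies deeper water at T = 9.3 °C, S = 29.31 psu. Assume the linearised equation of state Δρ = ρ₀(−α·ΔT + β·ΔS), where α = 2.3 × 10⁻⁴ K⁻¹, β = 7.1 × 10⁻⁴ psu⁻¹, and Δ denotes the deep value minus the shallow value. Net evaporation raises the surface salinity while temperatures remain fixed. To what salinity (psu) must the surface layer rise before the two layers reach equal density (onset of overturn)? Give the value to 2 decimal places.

29.80 psu

Neutral buoyancy requires −α(T_deep − T_surf) + β(S_deep − S_surf′) = 0.
S_surf′ = S_deep − (α/β)·ΔT = 29.31 − (2.3 × 10⁻⁴/7.1 × 10⁻⁴)·(-1.5) = 29.7959 psu.
Increase required: 29.7959 − 28.27 = 1.5259 psu.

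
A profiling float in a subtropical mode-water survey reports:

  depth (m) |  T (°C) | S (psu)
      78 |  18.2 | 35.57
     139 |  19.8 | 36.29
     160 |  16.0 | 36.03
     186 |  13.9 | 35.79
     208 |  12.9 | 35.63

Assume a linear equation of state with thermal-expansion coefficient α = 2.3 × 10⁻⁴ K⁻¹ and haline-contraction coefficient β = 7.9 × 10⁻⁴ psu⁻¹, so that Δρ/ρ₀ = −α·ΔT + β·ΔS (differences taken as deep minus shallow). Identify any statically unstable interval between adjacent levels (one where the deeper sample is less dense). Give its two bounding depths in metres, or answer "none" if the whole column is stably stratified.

none

Evaluate Δρ/ρ₀ = −αΔT + βΔS across each adjacent pair:
  78–139 m: −αΔT+βΔS = −(2.3 × 10⁻⁴)(+1.6)+(7.9 × 10⁻⁴)(+0.72) = 2.0 × 10⁻⁴ → stable
  139–160 m: −αΔT+βΔS = −(2.3 × 10⁻⁴)(-3.8)+(7.9 × 10⁻⁴)(-0.26) = 6.7 × 10⁻⁴ → stable
  160–186 m: −αΔT+βΔS = −(2.3 × 10⁻⁴)(-2.1)+(7.9 × 10⁻⁴)(-0.24) = 2.9 × 10⁻⁴ → stable
  186–208 m: −αΔT+βΔS = −(2.3 × 10⁻⁴)(-1.0)+(7.9 × 10⁻⁴)(-0.16) = 1.0 × 10⁻⁴ → stable
Every interval has Δρ > 0: the column is stably stratified throughout.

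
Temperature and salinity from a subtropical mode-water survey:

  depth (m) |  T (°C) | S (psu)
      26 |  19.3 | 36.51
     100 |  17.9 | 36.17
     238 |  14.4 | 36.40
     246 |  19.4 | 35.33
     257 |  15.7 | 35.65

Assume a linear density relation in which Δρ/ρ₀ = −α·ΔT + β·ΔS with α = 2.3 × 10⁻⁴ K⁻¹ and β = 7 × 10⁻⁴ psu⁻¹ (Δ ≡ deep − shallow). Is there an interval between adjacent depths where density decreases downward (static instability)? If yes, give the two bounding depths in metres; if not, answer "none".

238–246 m

Evaluate Δρ/ρ₀ = −αΔT + βΔS across each adjacent pair:
  26–100 m: −αΔT+βΔS = −(2.3 × 10⁻⁴)(-1.4)+(7 × 10⁻⁴)(-0.34) = 8.4 × 10⁻⁵ → stable
  100–238 m: −αΔT+βΔS = −(2.3 × 10⁻⁴)(-3.5)+(7 × 10⁻⁴)(+0.23) = 9.7 × 10⁻⁴ → stable
  238–246 m: −αΔT+βΔS = −(2.3 × 10⁻⁴)(+5.0)+(7 × 10⁻⁴)(-1.07) = -1.9 × 10⁻³ → UNSTABLE
  246–257 m: −αΔT+βΔS = −(2.3 × 10⁻⁴)(-3.7)+(7 × 10⁻⁴)(+0.32) = 1.1 × 10⁻³ → stable
The 238–246 m interval has Δρ < 0: lighter water underlies denser water.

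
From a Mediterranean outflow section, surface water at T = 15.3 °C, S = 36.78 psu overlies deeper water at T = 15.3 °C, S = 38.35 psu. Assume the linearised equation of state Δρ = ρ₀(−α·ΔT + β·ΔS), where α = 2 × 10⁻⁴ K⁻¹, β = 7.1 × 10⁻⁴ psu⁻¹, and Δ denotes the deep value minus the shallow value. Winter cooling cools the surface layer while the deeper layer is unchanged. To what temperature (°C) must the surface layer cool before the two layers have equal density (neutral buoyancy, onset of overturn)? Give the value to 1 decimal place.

Neutral buoyancy requires Δρ = 0, i.e. −α(T_deep − T_surf′) + β(S_deep − S_surf) = 0.
T_surf′ = T_deep − (β/α)·ΔS = 15.3 − (7.1 × 10⁻⁴/2 × 10⁻⁴)·(+1.57) = 9.727 °C.
Cooling required: 15.3 − (9.727) = 5.573 °C.

9.7 °C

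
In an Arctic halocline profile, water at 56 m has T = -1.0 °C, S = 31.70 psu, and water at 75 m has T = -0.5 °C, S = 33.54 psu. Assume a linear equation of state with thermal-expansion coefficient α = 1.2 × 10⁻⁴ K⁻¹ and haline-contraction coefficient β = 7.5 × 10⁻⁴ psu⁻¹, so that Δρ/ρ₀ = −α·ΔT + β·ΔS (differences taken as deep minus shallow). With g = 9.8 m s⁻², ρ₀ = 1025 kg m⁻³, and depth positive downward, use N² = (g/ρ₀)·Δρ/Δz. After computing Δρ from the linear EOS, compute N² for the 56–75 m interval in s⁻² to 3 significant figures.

6.81 × 10⁻⁴ s⁻²

ΔT = +0.5 K, ΔS = +1.84 psu (deep − shallow).
Δρ/ρ₀ = −αΔT + βΔS = -6.00 × 10⁻⁵ + 1.38 × 10⁻³ = 1.32 × 10⁻³, so Δρ ≈ 1.353 kg m⁻³.
N² = (g/ρ₀)·Δρ/Δz = g·(Δρ/ρ₀)/Δz = 9.8 × 1.32 × 10⁻³ / 19 = 6.8084 × 10⁻⁴ s⁻² ≈ 6.81 × 10⁻⁴ s⁻².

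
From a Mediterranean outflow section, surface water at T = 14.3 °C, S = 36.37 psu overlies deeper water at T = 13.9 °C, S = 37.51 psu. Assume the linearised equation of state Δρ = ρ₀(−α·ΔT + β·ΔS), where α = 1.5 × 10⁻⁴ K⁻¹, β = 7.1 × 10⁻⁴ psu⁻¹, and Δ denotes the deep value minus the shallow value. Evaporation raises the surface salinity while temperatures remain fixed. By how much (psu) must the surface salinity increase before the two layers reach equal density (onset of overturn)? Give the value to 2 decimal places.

1.22 psu

Neutral buoyancy requires −α(T_deep − T_surf) + β(S_deep − S_surf′) = 0.
S_surf′ = S_deep − (α/β)·ΔT = 37.51 − (1.5 × 10⁻⁴/7.1 × 10⁻⁴)·(-0.4) = 37.5945 psu.
Increase required: 37.5945 − 36.37 = 1.2245 psu.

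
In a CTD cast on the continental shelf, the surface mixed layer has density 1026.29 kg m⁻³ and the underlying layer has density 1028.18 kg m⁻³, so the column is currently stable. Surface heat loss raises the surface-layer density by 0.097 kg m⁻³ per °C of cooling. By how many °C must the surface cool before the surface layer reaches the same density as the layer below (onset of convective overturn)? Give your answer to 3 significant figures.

Density deficit of the surface layer: 1028.18 − 1026.29 = 1.89 kg m⁻³.
Required change = 1.89 / 0.097 = 19.5 °C.

19.5 °C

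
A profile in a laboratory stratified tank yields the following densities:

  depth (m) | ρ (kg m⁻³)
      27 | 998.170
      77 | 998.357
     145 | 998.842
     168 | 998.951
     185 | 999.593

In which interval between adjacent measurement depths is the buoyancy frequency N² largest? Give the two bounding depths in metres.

168–185 m

Compute the density gradient over each adjacent pair:
  27–77 m: Δρ/Δz = 0.187/50 = 3.7 × 10⁻³ kg m⁻⁴
  77–145 m: Δρ/Δz = 0.485/68 = 7.1 × 10⁻³ kg m⁻⁴
  145–168 m: Δρ/Δz = 0.109/23 = 4.7 × 10⁻³ kg m⁻⁴
  168–185 m: Δρ/Δz = 0.642/17 = 0.038 kg m⁻⁴
The largest gradient is in the 168–185 m interval — the pycnocline.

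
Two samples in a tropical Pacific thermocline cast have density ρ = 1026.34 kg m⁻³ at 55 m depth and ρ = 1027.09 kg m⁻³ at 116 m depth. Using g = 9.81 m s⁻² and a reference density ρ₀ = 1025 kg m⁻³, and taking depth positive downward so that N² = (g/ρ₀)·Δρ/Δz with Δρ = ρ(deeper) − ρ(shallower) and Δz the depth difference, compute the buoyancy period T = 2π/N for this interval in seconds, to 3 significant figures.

Δρ = 1027.09 − 1026.34 = 0.75 kg m⁻³ over Δz = 116 − 55 = 61 m.
N² = (9.81/1025) × (0.75/61) = 1.1767 × 10⁻⁴ s⁻².
N = √(1.1767 × 10⁻⁴) = 0.010848 rad s⁻¹, so T = 2π/N = 579.20 s ≈ 579 s.

579 s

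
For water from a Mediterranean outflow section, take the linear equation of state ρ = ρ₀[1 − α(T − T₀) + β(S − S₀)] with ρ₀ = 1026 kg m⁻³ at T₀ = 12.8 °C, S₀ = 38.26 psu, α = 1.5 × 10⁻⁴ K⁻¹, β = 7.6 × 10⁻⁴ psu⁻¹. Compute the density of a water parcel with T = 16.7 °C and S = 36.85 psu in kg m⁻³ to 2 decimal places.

T − T₀ = +3.9 K, S − S₀ = -1.41 psu.
Bracket = 1 − α·(+3.9) + β·(-1.41) = 1 + (-1.6566 × 10⁻³) = 0.9983434.
ρ = 1026 × 0.9983434 = 1024.30 kg m⁻³.

1024.30 kg m⁻³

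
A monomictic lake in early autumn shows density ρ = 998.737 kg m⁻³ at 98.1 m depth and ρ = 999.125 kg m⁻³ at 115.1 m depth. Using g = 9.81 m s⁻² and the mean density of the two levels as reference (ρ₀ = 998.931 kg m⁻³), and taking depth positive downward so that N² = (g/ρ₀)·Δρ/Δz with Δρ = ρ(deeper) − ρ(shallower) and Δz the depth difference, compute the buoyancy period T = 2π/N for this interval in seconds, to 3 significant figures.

420 s

Δρ = 999.125 − 998.737 = 0.388 kg m⁻³ over Δz = 115.1 − 98.1 = 17 m.
N² = (9.81/998.931) × (0.388/17) = 2.2414 × 10⁻⁴ s⁻².
N = √(2.2414 × 10⁻⁴) = 0.014971 rad s⁻¹, so T = 2π/N = 419.69 s ≈ 420 s.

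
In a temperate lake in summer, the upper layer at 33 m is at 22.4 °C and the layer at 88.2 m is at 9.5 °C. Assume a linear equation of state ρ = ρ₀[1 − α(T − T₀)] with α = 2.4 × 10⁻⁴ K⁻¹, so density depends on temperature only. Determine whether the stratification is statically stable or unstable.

ΔT = 9.5 − 22.4 = -12.9 K, so Δρ/ρ₀ = −αΔT = 3.096 × 10⁻³.
Δρ/ρ₀ > 0, so Δρ > 0: deeper water is denser → statically stable.

stable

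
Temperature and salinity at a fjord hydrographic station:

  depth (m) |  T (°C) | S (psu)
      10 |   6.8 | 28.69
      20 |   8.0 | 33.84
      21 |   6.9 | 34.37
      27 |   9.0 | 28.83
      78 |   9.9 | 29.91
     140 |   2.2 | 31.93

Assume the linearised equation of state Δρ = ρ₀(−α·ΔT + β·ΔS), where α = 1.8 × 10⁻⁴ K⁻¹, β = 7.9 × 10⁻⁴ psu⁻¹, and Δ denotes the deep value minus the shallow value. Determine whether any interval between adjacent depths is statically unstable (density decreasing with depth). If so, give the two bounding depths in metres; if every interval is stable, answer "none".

Evaluate Δρ/ρ₀ = −αΔT + βΔS across each adjacent pair:
  10–20 m: −αΔT+βΔS = −(1.8 × 10⁻⁴)(+1.2)+(7.9 × 10⁻⁴)(+5.15) = 3.9 × 10⁻³ → stable
  20–21 m: −αΔT+βΔS = −(1.8 × 10⁻⁴)(-1.1)+(7.9 × 10⁻⁴)(+0.53) = 6.2 × 10⁻⁴ → stable
  21–27 m: −αΔT+βΔS = −(1.8 × 10⁻⁴)(+2.1)+(7.9 × 10⁻⁴)(-5.54) = -4.8 × 10⁻³ → UNSTABLE
  27–78 m: −αΔT+βΔS = −(1.8 × 10⁻⁴)(+0.9)+(7.9 × 10⁻⁴)(+1.08) = 6.9 × 10⁻⁴ → stable
  78–140 m: −αΔT+βΔS = −(1.8 × 10⁻⁴)(-7.7)+(7.9 × 10⁻⁴)(+2.02) = 3.0 × 10⁻³ → stable
The 21–27 m interval has Δρ < 0: lighter water underlies denser water.

21–27 m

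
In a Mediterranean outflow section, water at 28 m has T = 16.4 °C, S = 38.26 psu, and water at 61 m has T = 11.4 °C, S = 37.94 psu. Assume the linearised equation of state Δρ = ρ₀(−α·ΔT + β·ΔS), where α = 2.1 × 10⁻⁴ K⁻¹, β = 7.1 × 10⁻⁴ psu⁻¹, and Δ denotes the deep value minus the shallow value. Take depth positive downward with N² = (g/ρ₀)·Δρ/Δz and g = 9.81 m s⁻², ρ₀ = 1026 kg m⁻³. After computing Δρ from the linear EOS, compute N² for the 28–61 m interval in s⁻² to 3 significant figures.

ΔT = -5.0 K, ΔS = -0.32 psu (deep − shallow).
Δρ/ρ₀ = −αΔT + βΔS = 1.05 × 10⁻³ − 2.272 × 10⁻⁴ = 8.228 × 10⁻⁴, so Δρ ≈ 0.8442 kg m⁻³.
N² = (g/ρ₀)·Δρ/Δz = g·(Δρ/ρ₀)/Δz = 9.81 × 8.228 × 10⁻⁴ / 33 = 2.4460 × 10⁻⁴ s⁻² ≈ 2.45 × 10⁻⁴ s⁻².

2.45 × 10⁻⁴ s⁻²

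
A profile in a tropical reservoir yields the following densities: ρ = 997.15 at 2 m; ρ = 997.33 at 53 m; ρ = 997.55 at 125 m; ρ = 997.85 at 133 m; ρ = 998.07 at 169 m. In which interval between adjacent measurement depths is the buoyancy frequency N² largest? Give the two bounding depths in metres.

125–133 m

Compute the density gradient over each adjacent pair:
  2–53 m: Δρ/Δz = 0.18/51 = 3.5 × 10⁻³ kg m⁻⁴
  53–125 m: Δρ/Δz = 0.22/72 = 3.1 × 10⁻³ kg m⁻⁴
  125–133 m: Δρ/Δz = 0.30/8 = 0.037 kg m⁻⁴
  133–169 m: Δρ/Δz = 0.22/36 = 6.1 × 10⁻³ kg m⁻⁴
The largest gradient is in the 125–133 m interval — the pycnocline.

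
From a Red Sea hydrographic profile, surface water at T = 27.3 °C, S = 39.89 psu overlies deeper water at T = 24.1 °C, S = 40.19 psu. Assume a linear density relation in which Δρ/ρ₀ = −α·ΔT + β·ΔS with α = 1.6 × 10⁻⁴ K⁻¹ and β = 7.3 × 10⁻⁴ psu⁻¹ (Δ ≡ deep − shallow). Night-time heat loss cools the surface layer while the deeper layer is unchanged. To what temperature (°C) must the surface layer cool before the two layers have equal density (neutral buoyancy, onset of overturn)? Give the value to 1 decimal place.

Neutral buoyancy requires Δρ = 0, i.e. −α(T_deep − T_surf′) + β(S_deep − S_surf) = 0.
T_surf′ = T_deep − (β/α)·ΔS = 24.1 − (7.3 × 10⁻⁴/1.6 × 10⁻⁴)·(+0.30) = 22.731 °C.
Cooling required: 27.3 − (22.731) = 4.569 °C.

22.7 °C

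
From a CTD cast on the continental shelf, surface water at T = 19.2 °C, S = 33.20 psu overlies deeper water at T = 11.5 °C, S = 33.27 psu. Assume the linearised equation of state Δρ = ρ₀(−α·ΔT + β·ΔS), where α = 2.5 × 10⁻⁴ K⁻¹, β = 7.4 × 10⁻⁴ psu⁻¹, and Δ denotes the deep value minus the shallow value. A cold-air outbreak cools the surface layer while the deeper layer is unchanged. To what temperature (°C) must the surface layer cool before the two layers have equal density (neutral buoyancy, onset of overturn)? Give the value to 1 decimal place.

11.3 °C

Neutral buoyancy requires Δρ = 0, i.e. −α(T_deep − T_surf′) + β(S_deep − S_surf) = 0.
T_surf′ = T_deep − (β/α)·ΔS = 11.5 − (7.4 × 10⁻⁴/2.5 × 10⁻⁴)·(+0.07) = 11.293 °C.
Cooling required: 19.2 − (11.293) = 7.907 °C.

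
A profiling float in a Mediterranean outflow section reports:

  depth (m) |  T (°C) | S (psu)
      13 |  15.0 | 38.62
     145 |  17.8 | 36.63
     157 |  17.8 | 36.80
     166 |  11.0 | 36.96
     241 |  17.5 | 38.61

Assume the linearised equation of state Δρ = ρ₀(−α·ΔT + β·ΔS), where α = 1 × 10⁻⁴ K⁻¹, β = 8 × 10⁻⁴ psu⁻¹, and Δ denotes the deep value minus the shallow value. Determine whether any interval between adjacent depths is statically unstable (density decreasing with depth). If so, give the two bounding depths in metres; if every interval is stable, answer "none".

Evaluate Δρ/ρ₀ = −αΔT + βΔS across each adjacent pair:
  13–145 m: −αΔT+βΔS = −(1 × 10⁻⁴)(+2.8)+(8 × 10⁻⁴)(-1.99) = -1.9 × 10⁻³ → UNSTABLE
  145–157 m: −αΔT+βΔS = −(1 × 10⁻⁴)(+0.0)+(8 × 10⁻⁴)(+0.17) = 1.4 × 10⁻⁴ → stable
  157–166 m: −αΔT+βΔS = −(1 × 10⁻⁴)(-6.8)+(8 × 10⁻⁴)(+0.16) = 8.1 × 10⁻⁴ → stable
  166–241 m: −αΔT+βΔS = −(1 × 10⁻⁴)(+6.5)+(8 × 10⁻⁴)(+1.65) = 6.7 × 10⁻⁴ → stable
The 13–145 m interval has Δρ < 0: lighter water underlies denser water.

13–145 m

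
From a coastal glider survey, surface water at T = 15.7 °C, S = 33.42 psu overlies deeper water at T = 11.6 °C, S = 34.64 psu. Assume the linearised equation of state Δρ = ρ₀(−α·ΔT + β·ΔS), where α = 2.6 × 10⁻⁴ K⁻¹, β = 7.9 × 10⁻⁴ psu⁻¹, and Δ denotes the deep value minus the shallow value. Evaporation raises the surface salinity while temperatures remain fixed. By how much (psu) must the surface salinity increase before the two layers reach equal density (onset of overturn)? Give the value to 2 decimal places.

2.57 psu

Neutral buoyancy requires −α(T_deep − T_surf) + β(S_deep − S_surf′) = 0.
S_surf′ = S_deep − (α/β)·ΔT = 34.64 − (2.6 × 10⁻⁴/7.9 × 10⁻⁴)·(-4.1) = 35.9894 psu.
Increase required: 35.9894 − 33.42 = 2.5694 psu.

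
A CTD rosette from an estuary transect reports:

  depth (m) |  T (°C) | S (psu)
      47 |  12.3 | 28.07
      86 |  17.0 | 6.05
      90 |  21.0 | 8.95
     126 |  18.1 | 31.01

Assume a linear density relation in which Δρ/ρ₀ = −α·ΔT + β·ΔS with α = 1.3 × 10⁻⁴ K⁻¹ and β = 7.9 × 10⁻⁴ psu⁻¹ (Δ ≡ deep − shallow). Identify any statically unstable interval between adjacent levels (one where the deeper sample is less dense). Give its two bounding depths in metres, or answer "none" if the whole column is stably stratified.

47–86 m

Evaluate Δρ/ρ₀ = −αΔT + βΔS across each adjacent pair:
  47–86 m: −αΔT+βΔS = −(1.3 × 10⁻⁴)(+4.7)+(7.9 × 10⁻⁴)(-22.02) = -0.018 → UNSTABLE
  86–90 m: −αΔT+βΔS = −(1.3 × 10⁻⁴)(+4.0)+(7.9 × 10⁻⁴)(+2.90) = 1.8 × 10⁻³ → stable
  90–126 m: −αΔT+βΔS = −(1.3 × 10⁻⁴)(-2.9)+(7.9 × 10⁻⁴)(+22.06) = 0.018 → stable
The 47–86 m interval has Δρ < 0: lighter water underlies denser water.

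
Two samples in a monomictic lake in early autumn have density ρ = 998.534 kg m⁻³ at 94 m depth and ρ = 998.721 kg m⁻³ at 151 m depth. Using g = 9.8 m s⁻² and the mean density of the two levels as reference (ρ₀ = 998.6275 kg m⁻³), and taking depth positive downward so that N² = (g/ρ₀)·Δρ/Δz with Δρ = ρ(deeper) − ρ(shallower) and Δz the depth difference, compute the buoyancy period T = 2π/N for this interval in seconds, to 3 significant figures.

Δρ = 998.721 − 998.534 = 0.187 kg m⁻³ over Δz = 151 − 94 = 57 m.
N² = (9.8/998.6275) × (0.187/57) = 3.2195 × 10⁻⁵ s⁻².
N = √(3.2195 × 10⁻⁵) = 5.6741 × 10⁻³ rad s⁻¹, so T = 2π/N = 1.1073 × 10³ s ≈ 1.11 × 10³ s.

1.11 × 10³ s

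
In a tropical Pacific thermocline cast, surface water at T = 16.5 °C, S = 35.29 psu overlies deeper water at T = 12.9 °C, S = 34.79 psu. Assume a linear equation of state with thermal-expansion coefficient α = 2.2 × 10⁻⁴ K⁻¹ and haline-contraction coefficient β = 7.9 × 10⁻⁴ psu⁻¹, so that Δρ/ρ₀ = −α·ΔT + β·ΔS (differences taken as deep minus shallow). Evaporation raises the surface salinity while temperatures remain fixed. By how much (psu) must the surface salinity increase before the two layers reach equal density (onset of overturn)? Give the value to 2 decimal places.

Neutral buoyancy requires −α(T_deep − T_surf) + β(S_deep − S_surf′) = 0.
S_surf′ = S_deep − (α/β)·ΔT = 34.79 − (2.2 × 10⁻⁴/7.9 × 10⁻⁴)·(-3.6) = 35.7925 psu.
Increase required: 35.7925 − 35.29 = 0.5025 psu.

0.50 psu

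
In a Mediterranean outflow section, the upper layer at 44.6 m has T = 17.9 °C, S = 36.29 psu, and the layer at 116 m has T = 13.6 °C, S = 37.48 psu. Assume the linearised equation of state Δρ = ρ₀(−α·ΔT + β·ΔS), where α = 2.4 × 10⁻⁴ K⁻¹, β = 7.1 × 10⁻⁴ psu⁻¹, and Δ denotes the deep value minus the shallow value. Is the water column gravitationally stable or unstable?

stable

ΔT = 13.6 − 17.9 = -4.3 K and ΔS = 37.48 − 36.29 = +1.19 psu (deep − shallow).
−αΔT = 1.032 × 10⁻³; βΔS = 8.449 × 10⁻⁴; sum Δρ/ρ₀ = 1.8769 × 10⁻³.
Δρ/ρ₀ > 0, so Δρ > 0: deeper water is denser → statically stable.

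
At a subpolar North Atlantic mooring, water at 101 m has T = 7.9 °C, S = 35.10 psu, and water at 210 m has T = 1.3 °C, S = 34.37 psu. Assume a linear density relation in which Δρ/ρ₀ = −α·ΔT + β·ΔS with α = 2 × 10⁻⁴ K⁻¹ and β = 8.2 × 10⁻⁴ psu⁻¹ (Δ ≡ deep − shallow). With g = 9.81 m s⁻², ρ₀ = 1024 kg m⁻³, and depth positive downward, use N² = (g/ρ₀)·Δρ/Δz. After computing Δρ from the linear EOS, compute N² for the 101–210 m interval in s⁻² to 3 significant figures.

ΔT = -6.6 K, ΔS = -0.73 psu (deep − shallow).
Δρ/ρ₀ = −αΔT + βΔS = 1.32 × 10⁻³ − 5.986 × 10⁻⁴ = 7.214 × 10⁻⁴, so Δρ ≈ 0.7387 kg m⁻³.
N² = (g/ρ₀)·Δρ/Δz = g·(Δρ/ρ₀)/Δz = 9.81 × 7.214 × 10⁻⁴ / 109 = 6.4926 × 10⁻⁵ s⁻² ≈ 6.49 × 10⁻⁵ s⁻².

6.49 × 10⁻⁵ s⁻²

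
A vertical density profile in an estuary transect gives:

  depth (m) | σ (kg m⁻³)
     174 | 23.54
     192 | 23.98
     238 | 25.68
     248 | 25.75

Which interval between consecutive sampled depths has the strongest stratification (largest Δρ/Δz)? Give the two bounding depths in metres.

192–238 m

Compute the density gradient over each adjacent pair:
  174–192 m: Δρ/Δz = 0.44/18 = 0.024 kg m⁻⁴
  192–238 m: Δρ/Δz = 1.70/46 = 0.037 kg m⁻⁴
  238–248 m: Δρ/Δz = 0.07/10 = 7.0 × 10⁻³ kg m⁻⁴
The largest gradient is in the 192–238 m interval — the pycnocline.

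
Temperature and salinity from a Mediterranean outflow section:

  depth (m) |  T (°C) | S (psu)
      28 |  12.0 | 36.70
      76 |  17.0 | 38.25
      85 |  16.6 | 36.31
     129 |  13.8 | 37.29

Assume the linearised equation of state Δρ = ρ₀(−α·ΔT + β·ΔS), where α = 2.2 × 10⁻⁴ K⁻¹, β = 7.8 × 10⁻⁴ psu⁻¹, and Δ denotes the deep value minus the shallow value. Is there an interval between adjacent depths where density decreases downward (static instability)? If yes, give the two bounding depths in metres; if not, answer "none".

76–85 m

Evaluate Δρ/ρ₀ = −αΔT + βΔS across each adjacent pair:
  28–76 m: −αΔT+βΔS = −(2.2 × 10⁻⁴)(+5.0)+(7.8 × 10⁻⁴)(+1.55) = 1.1 × 10⁻⁴ → stable
  76–85 m: −αΔT+βΔS = −(2.2 × 10⁻⁴)(-0.4)+(7.8 × 10⁻⁴)(-1.94) = -1.4 × 10⁻³ → UNSTABLE
  85–129 m: −αΔT+βΔS = −(2.2 × 10⁻⁴)(-2.8)+(7.8 × 10⁻⁴)(+0.98) = 1.4 × 10⁻³ → stable
The 76–85 m interval has Δρ < 0: lighter water underlies denser water.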